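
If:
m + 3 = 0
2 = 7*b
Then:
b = 2/7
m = -3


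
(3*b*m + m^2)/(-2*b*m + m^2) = (-3*b - m)/(2*b - m)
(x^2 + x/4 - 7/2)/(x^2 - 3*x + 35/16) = 4*(x + 2)/(4*x - 5)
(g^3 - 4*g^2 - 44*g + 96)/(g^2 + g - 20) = (g^3 - 4*g^2 - 44*g + 96)/(g^2 + g - 20)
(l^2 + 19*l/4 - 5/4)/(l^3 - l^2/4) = (l + 5)/l^2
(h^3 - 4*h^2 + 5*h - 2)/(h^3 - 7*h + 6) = (h - 1)/(h + 3)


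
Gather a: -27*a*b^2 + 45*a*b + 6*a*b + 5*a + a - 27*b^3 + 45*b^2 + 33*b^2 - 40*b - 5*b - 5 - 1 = a*(-27*b^2 + 51*b + 6) - 27*b^3 + 78*b^2 - 45*b - 6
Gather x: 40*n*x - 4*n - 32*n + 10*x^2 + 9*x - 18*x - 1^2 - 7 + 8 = -36*n + 10*x^2 + x*(40*n - 9)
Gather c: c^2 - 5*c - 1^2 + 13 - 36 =c^2 - 5*c - 24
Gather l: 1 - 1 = 0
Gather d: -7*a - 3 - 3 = -7*a - 6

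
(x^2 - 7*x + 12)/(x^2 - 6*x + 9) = (x - 4)/(x - 3)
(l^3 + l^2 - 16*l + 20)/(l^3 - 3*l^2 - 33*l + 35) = (l^2 - 4*l + 4)/(l^2 - 8*l + 7)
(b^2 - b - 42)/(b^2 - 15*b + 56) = (b + 6)/(b - 8)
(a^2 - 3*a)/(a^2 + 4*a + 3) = a*(a - 3)/(a^2 + 4*a + 3)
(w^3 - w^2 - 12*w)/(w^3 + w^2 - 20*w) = (w + 3)/(w + 5)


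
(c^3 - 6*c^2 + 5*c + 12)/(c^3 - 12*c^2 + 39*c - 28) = (c^2 - 2*c - 3)/(c^2 - 8*c + 7)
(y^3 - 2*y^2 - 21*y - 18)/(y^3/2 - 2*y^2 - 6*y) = 2*(y^2 + 4*y + 3)/(y*(y + 2))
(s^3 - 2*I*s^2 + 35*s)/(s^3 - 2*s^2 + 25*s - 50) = s*(s - 7*I)/(s^2 - s*(2 + 5*I) + 10*I)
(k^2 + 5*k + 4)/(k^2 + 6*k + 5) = (k + 4)/(k + 5)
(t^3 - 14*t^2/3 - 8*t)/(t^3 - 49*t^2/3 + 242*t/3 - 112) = t*(3*t + 4)/(3*t^2 - 31*t + 56)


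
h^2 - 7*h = h*(h - 7)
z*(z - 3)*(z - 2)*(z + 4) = z^4 - z^3 - 14*z^2 + 24*z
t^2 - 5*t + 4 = (t - 4)*(t - 1)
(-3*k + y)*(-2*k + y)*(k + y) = 6*k^3 + k^2*y - 4*k*y^2 + y^3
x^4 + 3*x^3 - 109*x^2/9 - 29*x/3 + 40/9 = (x - 8/3)*(x - 1/3)*(x + 1)*(x + 5)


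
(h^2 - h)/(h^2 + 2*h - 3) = h/(h + 3)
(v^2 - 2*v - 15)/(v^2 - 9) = (v - 5)/(v - 3)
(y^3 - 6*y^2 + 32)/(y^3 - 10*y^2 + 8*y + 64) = (y - 4)/(y - 8)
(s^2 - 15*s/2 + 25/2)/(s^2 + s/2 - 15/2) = (s - 5)/(s + 3)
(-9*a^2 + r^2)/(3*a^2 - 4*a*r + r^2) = (3*a + r)/(-a + r)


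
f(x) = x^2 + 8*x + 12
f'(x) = 2*x + 8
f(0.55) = 16.70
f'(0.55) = 9.10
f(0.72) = 18.28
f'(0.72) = 9.44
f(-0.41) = 8.89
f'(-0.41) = 7.18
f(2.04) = 32.48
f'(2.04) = 12.08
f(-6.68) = 3.18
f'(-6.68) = -5.36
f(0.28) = 14.32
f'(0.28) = 8.56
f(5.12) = 79.17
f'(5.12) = 18.24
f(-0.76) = 6.50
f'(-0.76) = 6.48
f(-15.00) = 117.00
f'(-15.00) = -22.00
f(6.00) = 96.00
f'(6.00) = 20.00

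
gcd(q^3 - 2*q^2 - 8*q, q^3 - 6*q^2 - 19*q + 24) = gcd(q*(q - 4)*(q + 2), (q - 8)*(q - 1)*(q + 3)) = 1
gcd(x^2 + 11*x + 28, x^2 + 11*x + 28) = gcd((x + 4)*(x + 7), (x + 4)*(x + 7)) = x^2 + 11*x + 28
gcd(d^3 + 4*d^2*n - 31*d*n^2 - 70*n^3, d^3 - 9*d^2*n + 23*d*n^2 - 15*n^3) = d - 5*n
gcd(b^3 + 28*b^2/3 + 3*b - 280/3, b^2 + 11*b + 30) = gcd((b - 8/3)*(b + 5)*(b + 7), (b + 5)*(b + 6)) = b + 5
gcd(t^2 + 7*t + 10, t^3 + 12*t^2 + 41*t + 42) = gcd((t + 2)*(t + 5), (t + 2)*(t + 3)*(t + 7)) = t + 2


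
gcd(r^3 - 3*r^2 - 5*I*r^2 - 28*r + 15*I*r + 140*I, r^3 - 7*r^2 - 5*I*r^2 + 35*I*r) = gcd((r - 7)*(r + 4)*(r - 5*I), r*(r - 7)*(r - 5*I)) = r^2 + r*(-7 - 5*I) + 35*I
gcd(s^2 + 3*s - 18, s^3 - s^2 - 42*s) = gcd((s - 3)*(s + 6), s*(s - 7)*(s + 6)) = s + 6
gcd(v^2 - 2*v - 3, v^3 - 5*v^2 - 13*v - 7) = v + 1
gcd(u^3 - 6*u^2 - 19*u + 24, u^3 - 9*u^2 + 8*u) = u^2 - 9*u + 8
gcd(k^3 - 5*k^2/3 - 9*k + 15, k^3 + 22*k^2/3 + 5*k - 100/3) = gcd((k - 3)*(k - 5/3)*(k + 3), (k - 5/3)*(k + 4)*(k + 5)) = k - 5/3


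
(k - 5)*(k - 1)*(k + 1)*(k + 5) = k^4 - 26*k^2 + 25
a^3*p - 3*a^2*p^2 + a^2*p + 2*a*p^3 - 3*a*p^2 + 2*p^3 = (a - 2*p)*(a - p)*(a*p + p)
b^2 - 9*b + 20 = (b - 5)*(b - 4)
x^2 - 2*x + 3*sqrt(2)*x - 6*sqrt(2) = (x - 2)*(x + 3*sqrt(2))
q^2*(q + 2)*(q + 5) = q^4 + 7*q^3 + 10*q^2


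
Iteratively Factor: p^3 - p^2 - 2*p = (p + 1)*(p^2 - 2*p) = (p - 2)*(p + 1)*(p)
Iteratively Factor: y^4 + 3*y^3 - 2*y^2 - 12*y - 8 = (y + 1)*(y^3 + 2*y^2 - 4*y - 8) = (y + 1)*(y + 2)*(y^2 - 4) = (y + 1)*(y + 2)^2*(y - 2)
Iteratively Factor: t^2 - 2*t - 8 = (t + 2)*(t - 4)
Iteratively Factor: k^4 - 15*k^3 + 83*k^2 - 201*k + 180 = (k - 5)*(k^3 - 10*k^2 + 33*k - 36) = (k - 5)*(k - 3)*(k^2 - 7*k + 12) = (k - 5)*(k - 4)*(k - 3)*(k - 3)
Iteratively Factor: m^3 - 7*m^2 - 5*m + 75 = (m - 5)*(m^2 - 2*m - 15) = (m - 5)^2*(m + 3)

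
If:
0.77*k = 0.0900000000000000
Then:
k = 0.12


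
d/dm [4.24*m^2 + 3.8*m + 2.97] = 8.48*m + 3.8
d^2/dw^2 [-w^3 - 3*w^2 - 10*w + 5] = -6*w - 6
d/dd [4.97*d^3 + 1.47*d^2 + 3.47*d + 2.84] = 14.91*d^2 + 2.94*d + 3.47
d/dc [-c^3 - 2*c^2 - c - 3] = -3*c^2 - 4*c - 1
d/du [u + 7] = 1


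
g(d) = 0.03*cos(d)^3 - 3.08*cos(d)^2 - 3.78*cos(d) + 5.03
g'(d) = -0.09*sin(d)*cos(d)^2 + 6.16*sin(d)*cos(d) + 3.78*sin(d)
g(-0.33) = -1.28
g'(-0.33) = -3.09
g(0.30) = -1.37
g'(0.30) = 2.83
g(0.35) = -1.21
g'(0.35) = 3.25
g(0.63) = -0.02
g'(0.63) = 5.12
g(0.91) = 1.56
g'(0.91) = 5.94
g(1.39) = 4.25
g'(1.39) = 4.81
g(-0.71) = 0.41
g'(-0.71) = -5.48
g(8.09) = 5.75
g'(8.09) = 2.27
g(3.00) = 5.72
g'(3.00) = -0.34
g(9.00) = 5.89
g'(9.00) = -0.79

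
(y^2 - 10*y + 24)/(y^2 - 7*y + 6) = (y - 4)/(y - 1)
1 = 1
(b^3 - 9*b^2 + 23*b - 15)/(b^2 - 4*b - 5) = (b^2 - 4*b + 3)/(b + 1)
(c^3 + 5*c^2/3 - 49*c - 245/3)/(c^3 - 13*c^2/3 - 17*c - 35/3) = (c + 7)/(c + 1)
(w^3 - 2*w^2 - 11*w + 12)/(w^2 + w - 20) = (w^2 + 2*w - 3)/(w + 5)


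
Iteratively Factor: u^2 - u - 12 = (u - 4)*(u + 3)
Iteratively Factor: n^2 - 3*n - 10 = (n - 5)*(n + 2)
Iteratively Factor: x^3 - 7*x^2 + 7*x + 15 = (x + 1)*(x^2 - 8*x + 15) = (x - 3)*(x + 1)*(x - 5)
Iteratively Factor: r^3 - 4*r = (r + 2)*(r^2 - 2*r) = r*(r + 2)*(r - 2)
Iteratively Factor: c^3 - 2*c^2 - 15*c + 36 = (c - 3)*(c^2 + c - 12) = (c - 3)*(c + 4)*(c - 3)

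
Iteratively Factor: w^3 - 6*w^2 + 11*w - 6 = (w - 1)*(w^2 - 5*w + 6) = (w - 2)*(w - 1)*(w - 3)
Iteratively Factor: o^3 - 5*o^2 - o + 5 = (o + 1)*(o^2 - 6*o + 5) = (o - 5)*(o + 1)*(o - 1)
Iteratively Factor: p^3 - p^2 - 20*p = (p + 4)*(p^2 - 5*p) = (p - 5)*(p + 4)*(p)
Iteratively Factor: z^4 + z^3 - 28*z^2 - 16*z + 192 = (z - 3)*(z^3 + 4*z^2 - 16*z - 64) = (z - 3)*(z + 4)*(z^2 - 16) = (z - 3)*(z + 4)^2*(z - 4)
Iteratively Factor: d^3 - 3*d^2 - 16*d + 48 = (d - 4)*(d^2 + d - 12) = (d - 4)*(d - 3)*(d + 4)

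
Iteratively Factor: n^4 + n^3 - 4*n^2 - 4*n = (n + 2)*(n^3 - n^2 - 2*n) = (n + 1)*(n + 2)*(n^2 - 2*n) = n*(n + 1)*(n + 2)*(n - 2)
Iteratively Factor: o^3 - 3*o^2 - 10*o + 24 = (o - 4)*(o^2 + o - 6) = (o - 4)*(o - 2)*(o + 3)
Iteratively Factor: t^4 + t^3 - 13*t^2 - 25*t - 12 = (t + 1)*(t^3 - 13*t - 12) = (t + 1)*(t + 3)*(t^2 - 3*t - 4) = (t + 1)^2*(t + 3)*(t - 4)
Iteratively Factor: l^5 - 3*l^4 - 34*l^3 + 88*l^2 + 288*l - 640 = (l - 4)*(l^4 + l^3 - 30*l^2 - 32*l + 160) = (l - 4)*(l + 4)*(l^3 - 3*l^2 - 18*l + 40) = (l - 5)*(l - 4)*(l + 4)*(l^2 + 2*l - 8) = (l - 5)*(l - 4)*(l + 4)^2*(l - 2)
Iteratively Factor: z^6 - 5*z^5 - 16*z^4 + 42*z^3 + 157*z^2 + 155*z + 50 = (z - 5)*(z^5 - 16*z^3 - 38*z^2 - 33*z - 10) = (z - 5)*(z + 1)*(z^4 - z^3 - 15*z^2 - 23*z - 10) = (z - 5)*(z + 1)*(z + 2)*(z^3 - 3*z^2 - 9*z - 5) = (z - 5)^2*(z + 1)*(z + 2)*(z^2 + 2*z + 1) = (z - 5)^2*(z + 1)^2*(z + 2)*(z + 1)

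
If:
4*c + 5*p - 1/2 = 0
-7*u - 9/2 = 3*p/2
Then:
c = 35*u/6 + 31/8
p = -14*u/3 - 3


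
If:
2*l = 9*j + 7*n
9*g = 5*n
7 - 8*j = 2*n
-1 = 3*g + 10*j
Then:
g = 13/2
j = -41/20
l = 1269/40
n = 117/10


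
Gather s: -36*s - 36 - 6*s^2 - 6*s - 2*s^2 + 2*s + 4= -8*s^2 - 40*s - 32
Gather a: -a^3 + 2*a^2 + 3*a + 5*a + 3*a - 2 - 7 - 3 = -a^3 + 2*a^2 + 11*a - 12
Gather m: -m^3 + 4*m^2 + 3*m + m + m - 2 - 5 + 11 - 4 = -m^3 + 4*m^2 + 5*m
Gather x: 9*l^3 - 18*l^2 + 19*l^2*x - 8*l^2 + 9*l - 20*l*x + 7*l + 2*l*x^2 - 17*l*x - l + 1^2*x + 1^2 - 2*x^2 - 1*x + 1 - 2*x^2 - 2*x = 9*l^3 - 26*l^2 + 15*l + x^2*(2*l - 4) + x*(19*l^2 - 37*l - 2) + 2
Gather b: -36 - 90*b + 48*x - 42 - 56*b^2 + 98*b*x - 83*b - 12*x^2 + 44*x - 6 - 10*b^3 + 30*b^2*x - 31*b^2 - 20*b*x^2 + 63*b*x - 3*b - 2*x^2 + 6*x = -10*b^3 + b^2*(30*x - 87) + b*(-20*x^2 + 161*x - 176) - 14*x^2 + 98*x - 84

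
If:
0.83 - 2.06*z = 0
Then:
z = 0.40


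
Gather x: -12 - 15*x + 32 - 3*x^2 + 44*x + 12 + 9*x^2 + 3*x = 6*x^2 + 32*x + 32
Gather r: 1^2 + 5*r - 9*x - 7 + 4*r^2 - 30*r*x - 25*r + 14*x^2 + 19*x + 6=4*r^2 + r*(-30*x - 20) + 14*x^2 + 10*x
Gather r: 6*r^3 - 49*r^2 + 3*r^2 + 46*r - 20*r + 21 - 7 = 6*r^3 - 46*r^2 + 26*r + 14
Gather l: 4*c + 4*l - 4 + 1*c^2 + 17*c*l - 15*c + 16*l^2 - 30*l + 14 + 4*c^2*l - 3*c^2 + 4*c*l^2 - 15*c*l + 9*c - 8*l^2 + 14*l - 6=-2*c^2 - 2*c + l^2*(4*c + 8) + l*(4*c^2 + 2*c - 12) + 4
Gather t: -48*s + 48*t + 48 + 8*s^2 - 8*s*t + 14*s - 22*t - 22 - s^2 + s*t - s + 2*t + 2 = 7*s^2 - 35*s + t*(28 - 7*s) + 28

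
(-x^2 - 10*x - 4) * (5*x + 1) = -5*x^3 - 51*x^2 - 30*x - 4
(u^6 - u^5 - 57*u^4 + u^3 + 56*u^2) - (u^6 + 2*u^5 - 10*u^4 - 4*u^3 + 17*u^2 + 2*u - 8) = -3*u^5 - 47*u^4 + 5*u^3 + 39*u^2 - 2*u + 8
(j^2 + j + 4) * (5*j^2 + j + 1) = 5*j^4 + 6*j^3 + 22*j^2 + 5*j + 4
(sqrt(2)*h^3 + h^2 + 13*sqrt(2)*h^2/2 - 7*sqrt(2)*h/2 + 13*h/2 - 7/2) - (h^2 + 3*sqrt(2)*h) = sqrt(2)*h^3 + 13*sqrt(2)*h^2/2 - 13*sqrt(2)*h/2 + 13*h/2 - 7/2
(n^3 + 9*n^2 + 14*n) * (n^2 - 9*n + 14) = n^5 - 53*n^3 + 196*n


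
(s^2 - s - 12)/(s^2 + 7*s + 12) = (s - 4)/(s + 4)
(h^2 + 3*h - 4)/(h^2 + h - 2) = (h + 4)/(h + 2)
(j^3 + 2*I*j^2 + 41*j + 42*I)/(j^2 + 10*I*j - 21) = (j^2 - 5*I*j + 6)/(j + 3*I)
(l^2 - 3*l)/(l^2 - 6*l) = (l - 3)/(l - 6)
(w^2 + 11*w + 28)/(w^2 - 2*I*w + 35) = (w^2 + 11*w + 28)/(w^2 - 2*I*w + 35)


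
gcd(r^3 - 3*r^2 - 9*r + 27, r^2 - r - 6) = r - 3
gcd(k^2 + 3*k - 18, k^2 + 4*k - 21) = k - 3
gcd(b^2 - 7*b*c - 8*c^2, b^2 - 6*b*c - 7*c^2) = b + c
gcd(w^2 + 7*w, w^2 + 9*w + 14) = w + 7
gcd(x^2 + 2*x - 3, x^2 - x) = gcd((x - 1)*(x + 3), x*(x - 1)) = x - 1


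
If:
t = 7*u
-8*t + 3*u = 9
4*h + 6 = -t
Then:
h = -255/212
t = -63/53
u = -9/53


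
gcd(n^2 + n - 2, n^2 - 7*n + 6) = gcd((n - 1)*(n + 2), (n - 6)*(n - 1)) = n - 1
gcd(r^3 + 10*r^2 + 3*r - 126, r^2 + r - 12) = r - 3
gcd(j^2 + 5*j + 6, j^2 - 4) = j + 2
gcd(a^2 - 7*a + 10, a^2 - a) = 1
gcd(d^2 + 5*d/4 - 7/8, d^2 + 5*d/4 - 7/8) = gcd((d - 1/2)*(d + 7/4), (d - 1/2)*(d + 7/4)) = d^2 + 5*d/4 - 7/8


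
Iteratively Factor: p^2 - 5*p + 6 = (p - 2)*(p - 3)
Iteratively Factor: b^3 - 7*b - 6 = (b + 2)*(b^2 - 2*b - 3) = (b + 1)*(b + 2)*(b - 3)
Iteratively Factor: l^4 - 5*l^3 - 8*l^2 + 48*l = (l - 4)*(l^3 - l^2 - 12*l) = (l - 4)^2*(l^2 + 3*l) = (l - 4)^2*(l + 3)*(l)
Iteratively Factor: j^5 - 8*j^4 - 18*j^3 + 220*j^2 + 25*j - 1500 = (j - 5)*(j^4 - 3*j^3 - 33*j^2 + 55*j + 300) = (j - 5)^2*(j^3 + 2*j^2 - 23*j - 60) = (j - 5)^2*(j + 3)*(j^2 - j - 20) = (j - 5)^3*(j + 3)*(j + 4)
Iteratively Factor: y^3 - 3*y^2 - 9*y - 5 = (y - 5)*(y^2 + 2*y + 1) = (y - 5)*(y + 1)*(y + 1)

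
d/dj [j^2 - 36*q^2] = 2*j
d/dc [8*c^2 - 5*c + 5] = 16*c - 5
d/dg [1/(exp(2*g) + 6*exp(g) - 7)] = 2*(-exp(g) - 3)*exp(g)/(exp(2*g) + 6*exp(g) - 7)^2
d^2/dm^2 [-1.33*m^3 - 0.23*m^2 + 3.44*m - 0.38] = -7.98*m - 0.46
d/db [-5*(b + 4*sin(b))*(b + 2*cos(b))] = 5*(b + 4*sin(b))*(2*sin(b) - 1) - 5*(b + 2*cos(b))*(4*cos(b) + 1)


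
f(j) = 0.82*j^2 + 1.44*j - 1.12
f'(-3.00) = -3.48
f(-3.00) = 1.94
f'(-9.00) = -13.32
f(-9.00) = 52.34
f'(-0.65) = 0.37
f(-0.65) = -1.71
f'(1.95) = 4.64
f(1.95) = 4.81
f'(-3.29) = -3.96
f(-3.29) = 3.02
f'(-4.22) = -5.48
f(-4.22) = 7.41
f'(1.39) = 3.72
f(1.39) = 2.47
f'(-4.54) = -6.01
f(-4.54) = 9.24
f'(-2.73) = -3.04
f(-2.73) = 1.06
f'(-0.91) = -0.05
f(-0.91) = -1.75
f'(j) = 1.64*j + 1.44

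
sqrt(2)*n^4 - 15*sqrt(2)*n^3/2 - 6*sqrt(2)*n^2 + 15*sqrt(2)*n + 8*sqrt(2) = (n - 8)*(n - sqrt(2))*(n + sqrt(2))*(sqrt(2)*n + sqrt(2)/2)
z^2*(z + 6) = z^3 + 6*z^2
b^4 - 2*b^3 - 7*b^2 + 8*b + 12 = (b - 3)*(b - 2)*(b + 1)*(b + 2)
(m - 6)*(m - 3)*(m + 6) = m^3 - 3*m^2 - 36*m + 108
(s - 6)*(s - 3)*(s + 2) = s^3 - 7*s^2 + 36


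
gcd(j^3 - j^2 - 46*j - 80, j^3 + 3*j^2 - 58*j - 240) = j^2 - 3*j - 40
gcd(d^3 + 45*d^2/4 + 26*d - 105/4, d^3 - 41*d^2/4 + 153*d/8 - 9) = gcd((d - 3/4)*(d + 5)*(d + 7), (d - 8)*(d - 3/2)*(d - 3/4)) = d - 3/4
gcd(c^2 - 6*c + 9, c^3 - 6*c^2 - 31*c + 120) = c - 3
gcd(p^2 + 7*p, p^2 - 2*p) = p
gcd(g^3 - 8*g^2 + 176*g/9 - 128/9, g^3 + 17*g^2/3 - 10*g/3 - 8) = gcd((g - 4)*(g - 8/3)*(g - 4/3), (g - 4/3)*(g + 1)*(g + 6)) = g - 4/3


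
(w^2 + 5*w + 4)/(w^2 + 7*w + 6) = (w + 4)/(w + 6)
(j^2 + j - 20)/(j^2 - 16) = (j + 5)/(j + 4)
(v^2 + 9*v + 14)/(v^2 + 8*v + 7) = (v + 2)/(v + 1)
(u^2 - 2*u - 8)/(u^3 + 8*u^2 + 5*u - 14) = (u - 4)/(u^2 + 6*u - 7)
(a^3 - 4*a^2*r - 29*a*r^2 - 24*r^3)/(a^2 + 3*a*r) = a - 7*r - 8*r^2/a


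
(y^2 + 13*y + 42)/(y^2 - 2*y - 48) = (y + 7)/(y - 8)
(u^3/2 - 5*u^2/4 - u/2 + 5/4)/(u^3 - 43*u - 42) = (2*u^2 - 7*u + 5)/(4*(u^2 - u - 42))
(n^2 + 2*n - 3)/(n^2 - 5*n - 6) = (-n^2 - 2*n + 3)/(-n^2 + 5*n + 6)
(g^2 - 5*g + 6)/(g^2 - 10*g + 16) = (g - 3)/(g - 8)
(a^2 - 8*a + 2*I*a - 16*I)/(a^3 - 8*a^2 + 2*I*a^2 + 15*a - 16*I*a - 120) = (a + 2*I)/(a^2 + 2*I*a + 15)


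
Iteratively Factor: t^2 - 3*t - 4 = (t + 1)*(t - 4)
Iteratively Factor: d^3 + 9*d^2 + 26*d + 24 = (d + 4)*(d^2 + 5*d + 6) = (d + 2)*(d + 4)*(d + 3)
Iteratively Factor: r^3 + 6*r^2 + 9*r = (r + 3)*(r^2 + 3*r) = (r + 3)^2*(r)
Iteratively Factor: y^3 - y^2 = (y)*(y^2 - y) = y*(y - 1)*(y)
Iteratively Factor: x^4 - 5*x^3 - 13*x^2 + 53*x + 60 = (x - 4)*(x^3 - x^2 - 17*x - 15) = (x - 4)*(x + 1)*(x^2 - 2*x - 15) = (x - 4)*(x + 1)*(x + 3)*(x - 5)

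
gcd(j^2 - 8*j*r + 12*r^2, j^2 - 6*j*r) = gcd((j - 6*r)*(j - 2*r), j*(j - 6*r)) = -j + 6*r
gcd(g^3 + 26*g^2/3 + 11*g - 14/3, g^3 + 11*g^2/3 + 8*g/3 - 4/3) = g^2 + 5*g/3 - 2/3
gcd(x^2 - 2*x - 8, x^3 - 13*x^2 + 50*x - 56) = x - 4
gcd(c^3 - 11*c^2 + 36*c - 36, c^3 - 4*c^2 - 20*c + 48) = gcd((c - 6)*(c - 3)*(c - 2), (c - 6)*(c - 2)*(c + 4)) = c^2 - 8*c + 12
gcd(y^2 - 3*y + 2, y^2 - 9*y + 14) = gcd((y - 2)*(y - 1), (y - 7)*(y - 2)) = y - 2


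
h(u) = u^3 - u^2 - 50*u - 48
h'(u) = 3*u^2 - 2*u - 50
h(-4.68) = 61.59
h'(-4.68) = 25.07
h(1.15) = -105.30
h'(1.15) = -48.33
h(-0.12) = -42.02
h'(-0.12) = -49.72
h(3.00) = -180.00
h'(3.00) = -29.00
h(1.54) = -123.72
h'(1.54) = -45.97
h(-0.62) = -17.62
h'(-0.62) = -47.61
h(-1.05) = 2.24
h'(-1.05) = -44.59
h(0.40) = -68.10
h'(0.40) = -50.32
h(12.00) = 936.00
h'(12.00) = 358.00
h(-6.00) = 0.00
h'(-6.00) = 70.00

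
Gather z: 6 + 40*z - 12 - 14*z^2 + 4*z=-14*z^2 + 44*z - 6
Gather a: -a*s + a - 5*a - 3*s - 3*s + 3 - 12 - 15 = a*(-s - 4) - 6*s - 24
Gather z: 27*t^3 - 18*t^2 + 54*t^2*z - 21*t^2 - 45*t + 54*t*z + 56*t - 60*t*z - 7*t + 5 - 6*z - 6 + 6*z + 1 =27*t^3 - 39*t^2 + 4*t + z*(54*t^2 - 6*t)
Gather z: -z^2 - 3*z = -z^2 - 3*z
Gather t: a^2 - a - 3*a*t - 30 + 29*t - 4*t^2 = a^2 - a - 4*t^2 + t*(29 - 3*a) - 30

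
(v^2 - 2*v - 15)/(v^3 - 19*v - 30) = 1/(v + 2)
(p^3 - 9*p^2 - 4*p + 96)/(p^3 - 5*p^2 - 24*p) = (p - 4)/p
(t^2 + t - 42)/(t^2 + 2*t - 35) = (t - 6)/(t - 5)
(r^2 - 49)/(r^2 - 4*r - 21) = (r + 7)/(r + 3)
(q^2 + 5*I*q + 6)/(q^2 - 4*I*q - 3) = (q + 6*I)/(q - 3*I)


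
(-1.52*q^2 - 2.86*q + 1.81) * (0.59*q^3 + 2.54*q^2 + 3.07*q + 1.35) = -0.8968*q^5 - 5.5482*q^4 - 10.8629*q^3 - 6.2348*q^2 + 1.6957*q + 2.4435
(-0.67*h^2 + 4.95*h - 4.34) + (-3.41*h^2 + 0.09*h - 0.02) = -4.08*h^2 + 5.04*h - 4.36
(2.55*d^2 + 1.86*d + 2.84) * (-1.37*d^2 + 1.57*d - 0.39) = -3.4935*d^4 + 1.4553*d^3 - 1.9651*d^2 + 3.7334*d - 1.1076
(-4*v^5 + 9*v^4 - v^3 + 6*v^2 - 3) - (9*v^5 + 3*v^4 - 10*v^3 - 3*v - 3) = -13*v^5 + 6*v^4 + 9*v^3 + 6*v^2 + 3*v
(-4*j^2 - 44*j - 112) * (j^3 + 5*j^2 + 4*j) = -4*j^5 - 64*j^4 - 348*j^3 - 736*j^2 - 448*j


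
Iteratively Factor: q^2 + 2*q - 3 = (q + 3)*(q - 1)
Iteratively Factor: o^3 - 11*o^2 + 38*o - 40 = (o - 2)*(o^2 - 9*o + 20) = (o - 4)*(o - 2)*(o - 5)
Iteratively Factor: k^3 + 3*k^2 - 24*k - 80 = (k + 4)*(k^2 - k - 20) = (k - 5)*(k + 4)*(k + 4)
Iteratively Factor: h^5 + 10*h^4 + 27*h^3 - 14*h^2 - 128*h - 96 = (h + 4)*(h^4 + 6*h^3 + 3*h^2 - 26*h - 24) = (h - 2)*(h + 4)*(h^3 + 8*h^2 + 19*h + 12) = (h - 2)*(h + 4)^2*(h^2 + 4*h + 3) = (h - 2)*(h + 1)*(h + 4)^2*(h + 3)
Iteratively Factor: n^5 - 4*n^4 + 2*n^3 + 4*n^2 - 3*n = (n + 1)*(n^4 - 5*n^3 + 7*n^2 - 3*n) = (n - 3)*(n + 1)*(n^3 - 2*n^2 + n) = n*(n - 3)*(n + 1)*(n^2 - 2*n + 1) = n*(n - 3)*(n - 1)*(n + 1)*(n - 1)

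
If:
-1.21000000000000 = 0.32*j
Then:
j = -3.78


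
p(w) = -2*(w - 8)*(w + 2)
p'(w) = 12 - 4*w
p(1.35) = 44.56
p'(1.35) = 6.60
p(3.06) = 49.99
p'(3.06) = -0.24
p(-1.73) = 5.25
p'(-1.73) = 18.92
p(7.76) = 4.68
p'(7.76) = -19.04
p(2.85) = 49.96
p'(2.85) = 0.60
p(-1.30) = 13.02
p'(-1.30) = 17.20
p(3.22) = 49.90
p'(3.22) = -0.88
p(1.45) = 45.20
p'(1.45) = 6.20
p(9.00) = -22.00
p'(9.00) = -24.00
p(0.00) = 32.00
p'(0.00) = 12.00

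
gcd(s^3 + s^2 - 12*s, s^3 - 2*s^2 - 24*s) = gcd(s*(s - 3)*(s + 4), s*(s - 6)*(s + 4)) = s^2 + 4*s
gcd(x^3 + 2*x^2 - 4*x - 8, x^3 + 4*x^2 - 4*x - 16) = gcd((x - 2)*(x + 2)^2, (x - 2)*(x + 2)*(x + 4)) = x^2 - 4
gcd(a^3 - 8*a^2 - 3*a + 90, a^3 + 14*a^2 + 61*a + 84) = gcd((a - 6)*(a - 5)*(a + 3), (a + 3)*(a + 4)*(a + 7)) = a + 3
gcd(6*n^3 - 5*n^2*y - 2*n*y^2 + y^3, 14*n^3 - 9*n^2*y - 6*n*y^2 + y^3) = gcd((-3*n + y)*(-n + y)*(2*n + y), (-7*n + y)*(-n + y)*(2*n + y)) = -2*n^2 + n*y + y^2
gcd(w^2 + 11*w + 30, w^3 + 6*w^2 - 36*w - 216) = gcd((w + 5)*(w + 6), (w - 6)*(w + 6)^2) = w + 6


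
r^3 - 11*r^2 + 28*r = r*(r - 7)*(r - 4)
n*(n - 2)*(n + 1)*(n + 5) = n^4 + 4*n^3 - 7*n^2 - 10*n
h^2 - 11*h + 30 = (h - 6)*(h - 5)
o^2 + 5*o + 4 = (o + 1)*(o + 4)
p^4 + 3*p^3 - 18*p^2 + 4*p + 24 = (p - 2)^2*(p + 1)*(p + 6)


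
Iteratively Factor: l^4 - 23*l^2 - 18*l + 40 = (l - 5)*(l^3 + 5*l^2 + 2*l - 8) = (l - 5)*(l - 1)*(l^2 + 6*l + 8) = (l - 5)*(l - 1)*(l + 4)*(l + 2)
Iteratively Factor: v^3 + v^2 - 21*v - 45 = (v + 3)*(v^2 - 2*v - 15) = (v - 5)*(v + 3)*(v + 3)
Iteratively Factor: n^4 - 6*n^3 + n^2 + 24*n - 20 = (n - 1)*(n^3 - 5*n^2 - 4*n + 20) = (n - 1)*(n + 2)*(n^2 - 7*n + 10) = (n - 2)*(n - 1)*(n + 2)*(n - 5)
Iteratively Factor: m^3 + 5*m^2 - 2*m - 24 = (m - 2)*(m^2 + 7*m + 12) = (m - 2)*(m + 3)*(m + 4)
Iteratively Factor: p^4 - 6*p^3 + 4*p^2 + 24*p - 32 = (p + 2)*(p^3 - 8*p^2 + 20*p - 16) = (p - 4)*(p + 2)*(p^2 - 4*p + 4) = (p - 4)*(p - 2)*(p + 2)*(p - 2)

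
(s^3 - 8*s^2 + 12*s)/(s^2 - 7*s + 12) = s*(s^2 - 8*s + 12)/(s^2 - 7*s + 12)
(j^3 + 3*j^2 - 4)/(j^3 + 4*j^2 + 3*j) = (j^3 + 3*j^2 - 4)/(j*(j^2 + 4*j + 3))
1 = 1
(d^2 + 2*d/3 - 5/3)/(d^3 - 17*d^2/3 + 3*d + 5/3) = (3*d + 5)/(3*d^2 - 14*d - 5)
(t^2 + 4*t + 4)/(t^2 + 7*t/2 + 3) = 2*(t + 2)/(2*t + 3)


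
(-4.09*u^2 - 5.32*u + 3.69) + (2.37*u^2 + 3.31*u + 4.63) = -1.72*u^2 - 2.01*u + 8.32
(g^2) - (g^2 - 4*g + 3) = 4*g - 3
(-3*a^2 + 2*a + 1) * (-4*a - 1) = 12*a^3 - 5*a^2 - 6*a - 1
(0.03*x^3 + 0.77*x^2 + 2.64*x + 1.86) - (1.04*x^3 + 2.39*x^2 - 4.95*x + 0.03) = -1.01*x^3 - 1.62*x^2 + 7.59*x + 1.83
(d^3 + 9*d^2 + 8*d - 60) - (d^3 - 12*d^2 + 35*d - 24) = 21*d^2 - 27*d - 36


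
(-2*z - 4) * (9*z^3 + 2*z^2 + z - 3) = -18*z^4 - 40*z^3 - 10*z^2 + 2*z + 12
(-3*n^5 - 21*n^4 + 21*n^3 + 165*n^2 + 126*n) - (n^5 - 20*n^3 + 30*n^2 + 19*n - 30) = -4*n^5 - 21*n^4 + 41*n^3 + 135*n^2 + 107*n + 30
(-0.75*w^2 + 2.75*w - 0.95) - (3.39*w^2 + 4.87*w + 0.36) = -4.14*w^2 - 2.12*w - 1.31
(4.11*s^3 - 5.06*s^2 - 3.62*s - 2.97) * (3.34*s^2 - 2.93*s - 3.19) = 13.7274*s^5 - 28.9427*s^4 - 10.3759*s^3 + 16.8282*s^2 + 20.2499*s + 9.4743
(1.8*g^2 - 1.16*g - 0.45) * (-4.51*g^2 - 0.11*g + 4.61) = -8.118*g^4 + 5.0336*g^3 + 10.4551*g^2 - 5.2981*g - 2.0745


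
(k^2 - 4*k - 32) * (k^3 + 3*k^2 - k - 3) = k^5 - k^4 - 45*k^3 - 95*k^2 + 44*k + 96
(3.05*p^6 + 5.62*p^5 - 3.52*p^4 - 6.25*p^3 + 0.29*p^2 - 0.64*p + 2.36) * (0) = 0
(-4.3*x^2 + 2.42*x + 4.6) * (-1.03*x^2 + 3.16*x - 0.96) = 4.429*x^4 - 16.0806*x^3 + 7.0372*x^2 + 12.2128*x - 4.416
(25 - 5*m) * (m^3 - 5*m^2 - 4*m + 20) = -5*m^4 + 50*m^3 - 105*m^2 - 200*m + 500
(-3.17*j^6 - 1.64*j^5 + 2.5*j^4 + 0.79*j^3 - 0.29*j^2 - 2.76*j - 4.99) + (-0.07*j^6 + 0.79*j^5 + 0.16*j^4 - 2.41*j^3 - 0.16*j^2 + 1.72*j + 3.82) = -3.24*j^6 - 0.85*j^5 + 2.66*j^4 - 1.62*j^3 - 0.45*j^2 - 1.04*j - 1.17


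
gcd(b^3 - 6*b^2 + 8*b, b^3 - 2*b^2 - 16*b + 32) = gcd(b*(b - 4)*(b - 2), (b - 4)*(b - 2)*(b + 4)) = b^2 - 6*b + 8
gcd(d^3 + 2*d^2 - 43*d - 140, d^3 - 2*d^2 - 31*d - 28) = d^2 - 3*d - 28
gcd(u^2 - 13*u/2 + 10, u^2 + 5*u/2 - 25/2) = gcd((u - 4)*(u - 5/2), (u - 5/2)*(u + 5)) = u - 5/2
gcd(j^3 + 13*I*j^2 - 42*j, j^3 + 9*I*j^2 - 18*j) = j^2 + 6*I*j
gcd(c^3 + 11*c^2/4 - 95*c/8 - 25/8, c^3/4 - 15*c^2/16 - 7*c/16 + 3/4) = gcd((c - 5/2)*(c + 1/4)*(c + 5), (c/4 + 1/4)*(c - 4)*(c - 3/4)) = 1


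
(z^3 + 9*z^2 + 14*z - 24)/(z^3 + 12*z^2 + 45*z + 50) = (z^3 + 9*z^2 + 14*z - 24)/(z^3 + 12*z^2 + 45*z + 50)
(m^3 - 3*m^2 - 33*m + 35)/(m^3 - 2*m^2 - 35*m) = (m - 1)/m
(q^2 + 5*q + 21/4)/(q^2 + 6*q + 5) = (q^2 + 5*q + 21/4)/(q^2 + 6*q + 5)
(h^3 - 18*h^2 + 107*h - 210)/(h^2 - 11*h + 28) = (h^2 - 11*h + 30)/(h - 4)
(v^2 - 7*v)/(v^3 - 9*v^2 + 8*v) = (v - 7)/(v^2 - 9*v + 8)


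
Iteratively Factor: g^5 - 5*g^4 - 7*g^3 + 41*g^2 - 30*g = (g - 1)*(g^4 - 4*g^3 - 11*g^2 + 30*g) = (g - 2)*(g - 1)*(g^3 - 2*g^2 - 15*g) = g*(g - 2)*(g - 1)*(g^2 - 2*g - 15) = g*(g - 2)*(g - 1)*(g + 3)*(g - 5)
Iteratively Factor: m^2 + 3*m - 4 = (m - 1)*(m + 4)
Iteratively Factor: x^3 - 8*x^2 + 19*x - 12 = (x - 4)*(x^2 - 4*x + 3) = (x - 4)*(x - 3)*(x - 1)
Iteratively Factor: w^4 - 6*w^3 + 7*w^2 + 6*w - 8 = (w - 4)*(w^3 - 2*w^2 - w + 2) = (w - 4)*(w + 1)*(w^2 - 3*w + 2) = (w - 4)*(w - 2)*(w + 1)*(w - 1)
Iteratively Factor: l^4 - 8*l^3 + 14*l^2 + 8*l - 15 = (l + 1)*(l^3 - 9*l^2 + 23*l - 15) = (l - 3)*(l + 1)*(l^2 - 6*l + 5) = (l - 5)*(l - 3)*(l + 1)*(l - 1)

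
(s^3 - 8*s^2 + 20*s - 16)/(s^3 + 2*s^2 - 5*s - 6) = (s^2 - 6*s + 8)/(s^2 + 4*s + 3)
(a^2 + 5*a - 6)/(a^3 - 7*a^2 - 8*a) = (-a^2 - 5*a + 6)/(a*(-a^2 + 7*a + 8))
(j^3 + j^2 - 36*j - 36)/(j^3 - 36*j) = (j + 1)/j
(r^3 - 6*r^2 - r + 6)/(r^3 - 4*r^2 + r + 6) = (r^2 - 7*r + 6)/(r^2 - 5*r + 6)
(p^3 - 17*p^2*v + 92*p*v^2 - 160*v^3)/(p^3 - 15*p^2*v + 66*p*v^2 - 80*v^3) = (p - 4*v)/(p - 2*v)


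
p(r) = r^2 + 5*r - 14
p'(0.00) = 5.00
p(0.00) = -14.00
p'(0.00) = 5.00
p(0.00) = -14.00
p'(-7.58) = -10.16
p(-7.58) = 5.56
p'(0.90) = 6.80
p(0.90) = -8.69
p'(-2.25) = 0.50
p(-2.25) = -20.19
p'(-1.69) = 1.62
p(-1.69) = -19.59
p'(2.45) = 9.90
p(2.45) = 4.25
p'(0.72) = 6.44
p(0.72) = -9.88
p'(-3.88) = -2.76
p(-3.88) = -18.35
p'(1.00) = 7.00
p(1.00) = -8.00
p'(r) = 2*r + 5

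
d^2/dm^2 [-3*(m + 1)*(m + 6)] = -6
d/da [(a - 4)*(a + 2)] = 2*a - 2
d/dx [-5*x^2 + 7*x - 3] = 7 - 10*x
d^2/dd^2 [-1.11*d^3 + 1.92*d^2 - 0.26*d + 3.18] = 3.84 - 6.66*d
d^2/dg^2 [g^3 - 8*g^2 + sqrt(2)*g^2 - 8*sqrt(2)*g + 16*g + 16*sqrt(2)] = 6*g - 16 + 2*sqrt(2)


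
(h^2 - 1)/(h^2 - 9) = (h^2 - 1)/(h^2 - 9)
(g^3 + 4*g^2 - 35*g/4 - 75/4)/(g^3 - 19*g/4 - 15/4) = (g + 5)/(g + 1)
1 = 1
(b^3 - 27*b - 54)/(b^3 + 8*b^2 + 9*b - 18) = (b^2 - 3*b - 18)/(b^2 + 5*b - 6)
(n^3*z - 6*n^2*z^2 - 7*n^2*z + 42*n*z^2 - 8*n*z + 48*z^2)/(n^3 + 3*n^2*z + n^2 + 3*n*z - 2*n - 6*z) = z*(n^3 - 6*n^2*z - 7*n^2 + 42*n*z - 8*n + 48*z)/(n^3 + 3*n^2*z + n^2 + 3*n*z - 2*n - 6*z)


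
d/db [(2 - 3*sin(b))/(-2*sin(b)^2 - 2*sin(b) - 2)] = (-3*sin(b)^2 + 4*sin(b) + 5)*cos(b)/(2*(sin(b)^2 + sin(b) + 1)^2)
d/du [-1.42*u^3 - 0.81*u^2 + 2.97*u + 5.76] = -4.26*u^2 - 1.62*u + 2.97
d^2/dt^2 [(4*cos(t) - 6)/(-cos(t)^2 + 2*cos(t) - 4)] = 8*(-9*(1 - cos(2*t))^2*cos(t) + 4*(1 - cos(2*t))^2 + 13*cos(t) - 54*cos(2*t) + 9*cos(3*t) + 2*cos(5*t) - 6)/(4*cos(t) - cos(2*t) - 9)^3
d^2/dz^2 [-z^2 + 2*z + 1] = -2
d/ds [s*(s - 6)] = 2*s - 6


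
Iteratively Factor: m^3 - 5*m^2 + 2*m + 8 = (m + 1)*(m^2 - 6*m + 8) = (m - 4)*(m + 1)*(m - 2)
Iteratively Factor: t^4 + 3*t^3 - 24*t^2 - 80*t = (t - 5)*(t^3 + 8*t^2 + 16*t) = t*(t - 5)*(t^2 + 8*t + 16) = t*(t - 5)*(t + 4)*(t + 4)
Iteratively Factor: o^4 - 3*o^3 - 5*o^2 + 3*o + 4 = (o - 4)*(o^3 + o^2 - o - 1) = (o - 4)*(o - 1)*(o^2 + 2*o + 1) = (o - 4)*(o - 1)*(o + 1)*(o + 1)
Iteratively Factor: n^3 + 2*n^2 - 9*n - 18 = (n - 3)*(n^2 + 5*n + 6) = (n - 3)*(n + 3)*(n + 2)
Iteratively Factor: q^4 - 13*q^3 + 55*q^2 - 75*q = (q - 5)*(q^3 - 8*q^2 + 15*q) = q*(q - 5)*(q^2 - 8*q + 15) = q*(q - 5)^2*(q - 3)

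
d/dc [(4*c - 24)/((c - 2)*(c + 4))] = 4*(-c^2 + 12*c + 4)/(c^4 + 4*c^3 - 12*c^2 - 32*c + 64)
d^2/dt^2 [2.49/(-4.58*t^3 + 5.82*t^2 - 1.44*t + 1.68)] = ((68.4252*t - 28.9836)*(4.58*t^3 - 5.82*t^2 + 1.44*t - 1.68) - 2.49*(13.74*t^2 - 11.64*t + 1.44)*(27.48*t^2 - 23.28*t + 2.88))/(4.58*t^3 - 5.82*t^2 + 1.44*t - 1.68)^3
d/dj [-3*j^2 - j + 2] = -6*j - 1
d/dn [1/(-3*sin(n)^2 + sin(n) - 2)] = (6*sin(n) - 1)*cos(n)/(3*sin(n)^2 - sin(n) + 2)^2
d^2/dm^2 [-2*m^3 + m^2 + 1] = 2 - 12*m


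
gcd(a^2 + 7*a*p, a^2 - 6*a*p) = a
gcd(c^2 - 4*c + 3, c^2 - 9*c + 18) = c - 3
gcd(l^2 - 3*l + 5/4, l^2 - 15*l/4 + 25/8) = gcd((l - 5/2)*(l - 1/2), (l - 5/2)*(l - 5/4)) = l - 5/2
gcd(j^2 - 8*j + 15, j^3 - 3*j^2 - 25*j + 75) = j^2 - 8*j + 15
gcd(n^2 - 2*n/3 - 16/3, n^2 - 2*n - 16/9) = n - 8/3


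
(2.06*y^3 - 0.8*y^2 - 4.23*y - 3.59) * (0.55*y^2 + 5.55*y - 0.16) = 1.133*y^5 + 10.993*y^4 - 7.0961*y^3 - 25.323*y^2 - 19.2477*y + 0.5744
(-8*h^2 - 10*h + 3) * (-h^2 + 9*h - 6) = 8*h^4 - 62*h^3 - 45*h^2 + 87*h - 18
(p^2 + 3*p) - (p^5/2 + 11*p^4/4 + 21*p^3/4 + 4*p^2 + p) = -p^5/2 - 11*p^4/4 - 21*p^3/4 - 3*p^2 + 2*p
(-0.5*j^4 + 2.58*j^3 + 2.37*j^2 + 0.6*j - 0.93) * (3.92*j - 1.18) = -1.96*j^5 + 10.7036*j^4 + 6.246*j^3 - 0.4446*j^2 - 4.3536*j + 1.0974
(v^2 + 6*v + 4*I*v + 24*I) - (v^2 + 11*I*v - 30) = 6*v - 7*I*v + 30 + 24*I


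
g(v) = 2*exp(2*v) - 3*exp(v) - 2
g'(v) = 4*exp(2*v) - 3*exp(v)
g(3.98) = 5565.59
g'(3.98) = 11295.74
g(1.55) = 28.26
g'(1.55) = 74.66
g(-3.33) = -2.10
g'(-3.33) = -0.10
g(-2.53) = -2.23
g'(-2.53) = -0.21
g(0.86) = 2.08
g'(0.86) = 15.25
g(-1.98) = -2.38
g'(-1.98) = -0.34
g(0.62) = -0.67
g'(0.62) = 8.25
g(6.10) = 396238.73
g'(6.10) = 793819.03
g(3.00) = 744.60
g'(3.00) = 1553.46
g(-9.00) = -2.00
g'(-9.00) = 0.00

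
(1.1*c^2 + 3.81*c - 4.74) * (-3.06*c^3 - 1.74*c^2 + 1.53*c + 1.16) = -3.366*c^5 - 13.5726*c^4 + 9.558*c^3 + 15.3529*c^2 - 2.8326*c - 5.4984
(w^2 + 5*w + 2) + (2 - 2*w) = w^2 + 3*w + 4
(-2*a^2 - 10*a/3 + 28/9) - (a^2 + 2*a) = -3*a^2 - 16*a/3 + 28/9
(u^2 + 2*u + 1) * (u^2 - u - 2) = u^4 + u^3 - 3*u^2 - 5*u - 2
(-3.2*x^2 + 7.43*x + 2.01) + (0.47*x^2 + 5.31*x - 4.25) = -2.73*x^2 + 12.74*x - 2.24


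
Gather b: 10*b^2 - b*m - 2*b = 10*b^2 + b*(-m - 2)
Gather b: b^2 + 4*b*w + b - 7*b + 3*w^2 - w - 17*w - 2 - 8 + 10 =b^2 + b*(4*w - 6) + 3*w^2 - 18*w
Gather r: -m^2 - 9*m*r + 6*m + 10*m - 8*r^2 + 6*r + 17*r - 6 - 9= -m^2 + 16*m - 8*r^2 + r*(23 - 9*m) - 15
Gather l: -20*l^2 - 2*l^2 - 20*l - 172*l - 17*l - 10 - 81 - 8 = -22*l^2 - 209*l - 99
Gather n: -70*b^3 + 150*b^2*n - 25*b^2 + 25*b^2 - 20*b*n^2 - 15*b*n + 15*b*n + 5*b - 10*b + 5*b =-70*b^3 + 150*b^2*n - 20*b*n^2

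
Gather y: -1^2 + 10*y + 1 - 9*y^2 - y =-9*y^2 + 9*y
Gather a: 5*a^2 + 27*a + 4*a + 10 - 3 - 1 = 5*a^2 + 31*a + 6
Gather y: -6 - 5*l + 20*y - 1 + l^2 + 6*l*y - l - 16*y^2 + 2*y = l^2 - 6*l - 16*y^2 + y*(6*l + 22) - 7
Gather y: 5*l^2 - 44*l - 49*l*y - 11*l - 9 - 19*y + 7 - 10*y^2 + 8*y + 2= 5*l^2 - 55*l - 10*y^2 + y*(-49*l - 11)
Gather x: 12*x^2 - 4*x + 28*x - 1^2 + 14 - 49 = 12*x^2 + 24*x - 36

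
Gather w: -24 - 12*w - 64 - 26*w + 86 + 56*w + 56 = 18*w + 54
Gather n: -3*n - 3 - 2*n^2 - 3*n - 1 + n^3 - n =n^3 - 2*n^2 - 7*n - 4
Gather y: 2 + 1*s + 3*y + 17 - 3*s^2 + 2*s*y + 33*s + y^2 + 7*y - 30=-3*s^2 + 34*s + y^2 + y*(2*s + 10) - 11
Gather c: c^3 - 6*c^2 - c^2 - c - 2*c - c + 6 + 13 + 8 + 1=c^3 - 7*c^2 - 4*c + 28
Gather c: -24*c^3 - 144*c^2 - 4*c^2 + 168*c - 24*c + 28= -24*c^3 - 148*c^2 + 144*c + 28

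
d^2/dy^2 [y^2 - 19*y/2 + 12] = 2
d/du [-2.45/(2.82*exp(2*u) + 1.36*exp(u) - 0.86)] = (13.818*exp(u) + 3.332)*exp(u)/(2.82*exp(2*u) + 1.36*exp(u) - 0.86)^2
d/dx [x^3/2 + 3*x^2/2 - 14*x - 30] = 3*x^2/2 + 3*x - 14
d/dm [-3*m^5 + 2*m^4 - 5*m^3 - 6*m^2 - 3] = m*(-15*m^3 + 8*m^2 - 15*m - 12)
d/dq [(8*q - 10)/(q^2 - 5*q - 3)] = 2*(-4*q^2 + 10*q - 37)/(q^4 - 10*q^3 + 19*q^2 + 30*q + 9)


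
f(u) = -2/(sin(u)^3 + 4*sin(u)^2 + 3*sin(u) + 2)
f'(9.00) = -0.78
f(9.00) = -0.50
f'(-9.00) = -0.21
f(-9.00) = -1.46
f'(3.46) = -0.74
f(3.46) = -1.41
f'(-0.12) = 1.44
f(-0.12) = -1.18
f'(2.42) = -0.40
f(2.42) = -0.33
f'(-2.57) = 0.39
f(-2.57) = -1.44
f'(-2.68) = -0.03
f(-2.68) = -1.46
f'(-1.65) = 0.08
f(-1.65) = -1.00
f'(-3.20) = -1.45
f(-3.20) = -0.91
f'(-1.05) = -0.54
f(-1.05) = -1.14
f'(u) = -2*(-3*sin(u)^2*cos(u) - 8*sin(u)*cos(u) - 3*cos(u))/(sin(u)^3 + 4*sin(u)^2 + 3*sin(u) + 2)^2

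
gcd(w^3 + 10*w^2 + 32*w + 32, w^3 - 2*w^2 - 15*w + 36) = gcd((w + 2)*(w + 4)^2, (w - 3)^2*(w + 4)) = w + 4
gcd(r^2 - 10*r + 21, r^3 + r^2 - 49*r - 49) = r - 7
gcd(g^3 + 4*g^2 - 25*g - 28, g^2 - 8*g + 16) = g - 4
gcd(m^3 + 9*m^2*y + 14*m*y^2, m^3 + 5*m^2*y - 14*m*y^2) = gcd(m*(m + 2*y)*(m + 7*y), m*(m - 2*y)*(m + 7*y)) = m^2 + 7*m*y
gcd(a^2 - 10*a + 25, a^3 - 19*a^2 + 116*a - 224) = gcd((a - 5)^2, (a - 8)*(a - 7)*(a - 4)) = 1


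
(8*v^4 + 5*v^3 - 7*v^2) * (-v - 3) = -8*v^5 - 29*v^4 - 8*v^3 + 21*v^2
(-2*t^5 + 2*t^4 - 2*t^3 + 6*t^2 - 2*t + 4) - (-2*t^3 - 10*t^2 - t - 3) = -2*t^5 + 2*t^4 + 16*t^2 - t + 7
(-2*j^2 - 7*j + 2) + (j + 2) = -2*j^2 - 6*j + 4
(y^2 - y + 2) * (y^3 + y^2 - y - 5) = y^5 - 2*y^2 + 3*y - 10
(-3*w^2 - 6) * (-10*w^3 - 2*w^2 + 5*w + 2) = 30*w^5 + 6*w^4 + 45*w^3 + 6*w^2 - 30*w - 12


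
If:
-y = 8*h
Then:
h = -y/8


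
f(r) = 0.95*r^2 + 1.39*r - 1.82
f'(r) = 1.9*r + 1.39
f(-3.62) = 5.60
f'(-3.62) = -5.49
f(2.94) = 10.48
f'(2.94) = 6.98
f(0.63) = -0.57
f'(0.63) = 2.59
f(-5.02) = 15.14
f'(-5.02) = -8.15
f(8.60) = 80.40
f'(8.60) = 17.73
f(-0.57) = -2.30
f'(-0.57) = 0.31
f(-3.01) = 2.60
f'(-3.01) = -4.33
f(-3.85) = 6.91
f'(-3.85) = -5.92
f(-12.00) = 118.30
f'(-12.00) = -21.41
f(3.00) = 10.90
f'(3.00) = 7.09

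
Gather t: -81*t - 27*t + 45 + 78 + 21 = 144 - 108*t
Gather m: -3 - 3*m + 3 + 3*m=0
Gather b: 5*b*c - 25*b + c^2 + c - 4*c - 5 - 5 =b*(5*c - 25) + c^2 - 3*c - 10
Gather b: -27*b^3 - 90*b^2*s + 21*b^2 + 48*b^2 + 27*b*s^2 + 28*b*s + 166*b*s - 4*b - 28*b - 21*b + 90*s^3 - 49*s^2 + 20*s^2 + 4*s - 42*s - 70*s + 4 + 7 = -27*b^3 + b^2*(69 - 90*s) + b*(27*s^2 + 194*s - 53) + 90*s^3 - 29*s^2 - 108*s + 11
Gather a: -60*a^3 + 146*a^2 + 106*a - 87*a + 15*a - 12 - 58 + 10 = -60*a^3 + 146*a^2 + 34*a - 60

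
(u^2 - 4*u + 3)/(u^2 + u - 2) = (u - 3)/(u + 2)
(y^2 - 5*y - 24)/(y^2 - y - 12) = (y - 8)/(y - 4)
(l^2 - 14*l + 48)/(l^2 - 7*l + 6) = (l - 8)/(l - 1)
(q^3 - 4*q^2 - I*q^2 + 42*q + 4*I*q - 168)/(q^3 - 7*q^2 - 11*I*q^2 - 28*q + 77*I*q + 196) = (q^2 + q*(-4 + 6*I) - 24*I)/(q^2 + q*(-7 - 4*I) + 28*I)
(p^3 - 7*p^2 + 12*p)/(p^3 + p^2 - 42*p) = (p^2 - 7*p + 12)/(p^2 + p - 42)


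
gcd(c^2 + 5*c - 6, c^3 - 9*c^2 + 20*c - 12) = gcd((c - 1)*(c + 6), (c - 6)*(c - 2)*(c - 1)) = c - 1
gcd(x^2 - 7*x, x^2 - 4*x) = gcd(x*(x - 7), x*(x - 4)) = x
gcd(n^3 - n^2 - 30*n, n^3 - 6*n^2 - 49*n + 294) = n - 6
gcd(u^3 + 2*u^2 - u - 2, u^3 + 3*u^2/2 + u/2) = u + 1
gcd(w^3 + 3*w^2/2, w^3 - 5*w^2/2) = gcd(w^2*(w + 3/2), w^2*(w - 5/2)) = w^2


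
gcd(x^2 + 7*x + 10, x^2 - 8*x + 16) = 1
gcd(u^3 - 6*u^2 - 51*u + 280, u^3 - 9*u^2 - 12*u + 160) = u^2 - 13*u + 40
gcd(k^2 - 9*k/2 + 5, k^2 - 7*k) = 1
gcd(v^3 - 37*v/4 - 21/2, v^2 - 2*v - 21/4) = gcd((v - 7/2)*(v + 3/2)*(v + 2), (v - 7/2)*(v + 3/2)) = v^2 - 2*v - 21/4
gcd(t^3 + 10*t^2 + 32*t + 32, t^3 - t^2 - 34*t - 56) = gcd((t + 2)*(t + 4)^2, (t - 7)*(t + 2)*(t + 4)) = t^2 + 6*t + 8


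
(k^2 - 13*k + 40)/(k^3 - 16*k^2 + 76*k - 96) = (k - 5)/(k^2 - 8*k + 12)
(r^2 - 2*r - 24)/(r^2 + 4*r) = (r - 6)/r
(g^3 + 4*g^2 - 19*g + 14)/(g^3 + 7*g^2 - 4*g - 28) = (g - 1)/(g + 2)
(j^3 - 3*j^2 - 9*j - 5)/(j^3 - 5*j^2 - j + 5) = (j + 1)/(j - 1)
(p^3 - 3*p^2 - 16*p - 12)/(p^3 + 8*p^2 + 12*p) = (p^2 - 5*p - 6)/(p*(p + 6))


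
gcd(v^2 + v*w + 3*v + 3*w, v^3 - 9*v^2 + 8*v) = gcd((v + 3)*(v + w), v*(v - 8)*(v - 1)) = 1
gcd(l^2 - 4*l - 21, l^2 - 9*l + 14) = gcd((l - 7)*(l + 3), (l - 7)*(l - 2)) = l - 7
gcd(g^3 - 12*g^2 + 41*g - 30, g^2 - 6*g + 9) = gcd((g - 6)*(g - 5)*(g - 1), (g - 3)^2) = 1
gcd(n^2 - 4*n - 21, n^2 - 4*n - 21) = n^2 - 4*n - 21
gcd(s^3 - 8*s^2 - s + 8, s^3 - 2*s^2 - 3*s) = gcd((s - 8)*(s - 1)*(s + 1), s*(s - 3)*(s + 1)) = s + 1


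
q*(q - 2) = q^2 - 2*q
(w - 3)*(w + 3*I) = w^2 - 3*w + 3*I*w - 9*I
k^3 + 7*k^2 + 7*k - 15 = (k - 1)*(k + 3)*(k + 5)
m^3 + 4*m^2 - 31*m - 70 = (m - 5)*(m + 2)*(m + 7)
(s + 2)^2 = s^2 + 4*s + 4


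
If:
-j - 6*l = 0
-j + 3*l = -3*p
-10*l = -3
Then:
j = -9/5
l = 3/10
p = -9/10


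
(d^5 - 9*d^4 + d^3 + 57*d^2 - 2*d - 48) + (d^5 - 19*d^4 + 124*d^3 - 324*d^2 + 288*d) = 2*d^5 - 28*d^4 + 125*d^3 - 267*d^2 + 286*d - 48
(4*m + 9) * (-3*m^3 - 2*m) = -12*m^4 - 27*m^3 - 8*m^2 - 18*m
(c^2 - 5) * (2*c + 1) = 2*c^3 + c^2 - 10*c - 5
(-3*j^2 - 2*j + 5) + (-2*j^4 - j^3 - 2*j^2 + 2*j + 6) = -2*j^4 - j^3 - 5*j^2 + 11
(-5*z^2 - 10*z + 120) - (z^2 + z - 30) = -6*z^2 - 11*z + 150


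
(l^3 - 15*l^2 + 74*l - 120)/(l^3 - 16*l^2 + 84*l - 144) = (l - 5)/(l - 6)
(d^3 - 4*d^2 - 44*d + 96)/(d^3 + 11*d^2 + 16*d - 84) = (d - 8)/(d + 7)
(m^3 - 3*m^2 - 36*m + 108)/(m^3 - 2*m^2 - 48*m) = (m^2 - 9*m + 18)/(m*(m - 8))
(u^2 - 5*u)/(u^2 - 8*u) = (u - 5)/(u - 8)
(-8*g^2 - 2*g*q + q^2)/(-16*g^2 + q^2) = (2*g + q)/(4*g + q)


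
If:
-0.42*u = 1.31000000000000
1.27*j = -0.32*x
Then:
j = -0.251968503937008*x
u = -3.12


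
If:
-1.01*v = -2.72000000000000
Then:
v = 2.69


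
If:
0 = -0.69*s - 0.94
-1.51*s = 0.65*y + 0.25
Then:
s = -1.36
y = 2.78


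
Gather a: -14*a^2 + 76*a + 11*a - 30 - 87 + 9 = -14*a^2 + 87*a - 108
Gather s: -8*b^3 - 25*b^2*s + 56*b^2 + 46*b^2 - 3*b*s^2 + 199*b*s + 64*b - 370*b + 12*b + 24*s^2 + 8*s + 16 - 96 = -8*b^3 + 102*b^2 - 294*b + s^2*(24 - 3*b) + s*(-25*b^2 + 199*b + 8) - 80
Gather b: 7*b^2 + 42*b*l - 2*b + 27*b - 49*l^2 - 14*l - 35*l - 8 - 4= 7*b^2 + b*(42*l + 25) - 49*l^2 - 49*l - 12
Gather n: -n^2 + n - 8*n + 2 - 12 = -n^2 - 7*n - 10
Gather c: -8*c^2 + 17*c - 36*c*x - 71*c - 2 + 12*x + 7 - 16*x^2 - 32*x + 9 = -8*c^2 + c*(-36*x - 54) - 16*x^2 - 20*x + 14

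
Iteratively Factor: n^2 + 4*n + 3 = (n + 1)*(n + 3)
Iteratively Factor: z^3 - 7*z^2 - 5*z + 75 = (z - 5)*(z^2 - 2*z - 15) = (z - 5)^2*(z + 3)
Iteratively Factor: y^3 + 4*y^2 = (y)*(y^2 + 4*y) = y*(y + 4)*(y)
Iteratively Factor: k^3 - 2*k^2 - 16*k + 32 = (k + 4)*(k^2 - 6*k + 8) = (k - 4)*(k + 4)*(k - 2)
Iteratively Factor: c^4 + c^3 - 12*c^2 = (c - 3)*(c^3 + 4*c^2) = c*(c - 3)*(c^2 + 4*c) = c*(c - 3)*(c + 4)*(c)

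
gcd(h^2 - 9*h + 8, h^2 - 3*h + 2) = h - 1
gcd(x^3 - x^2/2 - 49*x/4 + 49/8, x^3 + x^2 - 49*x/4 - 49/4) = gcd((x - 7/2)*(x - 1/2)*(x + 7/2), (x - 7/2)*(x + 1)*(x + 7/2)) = x^2 - 49/4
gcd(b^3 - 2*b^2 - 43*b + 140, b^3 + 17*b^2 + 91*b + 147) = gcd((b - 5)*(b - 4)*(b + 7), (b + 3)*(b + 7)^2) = b + 7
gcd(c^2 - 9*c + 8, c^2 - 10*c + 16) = c - 8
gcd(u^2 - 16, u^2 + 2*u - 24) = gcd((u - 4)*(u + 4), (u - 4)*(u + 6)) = u - 4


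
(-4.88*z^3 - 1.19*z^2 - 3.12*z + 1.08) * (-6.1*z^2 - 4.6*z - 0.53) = 29.768*z^5 + 29.707*z^4 + 27.0924*z^3 + 8.3947*z^2 - 3.3144*z - 0.5724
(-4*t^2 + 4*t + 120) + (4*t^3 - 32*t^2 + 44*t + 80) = 4*t^3 - 36*t^2 + 48*t + 200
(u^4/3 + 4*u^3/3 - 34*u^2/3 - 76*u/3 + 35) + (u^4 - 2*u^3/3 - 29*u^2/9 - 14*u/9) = 4*u^4/3 + 2*u^3/3 - 131*u^2/9 - 242*u/9 + 35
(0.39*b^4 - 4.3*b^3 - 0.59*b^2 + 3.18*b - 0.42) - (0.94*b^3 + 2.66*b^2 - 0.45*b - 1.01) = 0.39*b^4 - 5.24*b^3 - 3.25*b^2 + 3.63*b + 0.59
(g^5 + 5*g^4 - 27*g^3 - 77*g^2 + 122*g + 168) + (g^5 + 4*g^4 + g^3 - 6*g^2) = 2*g^5 + 9*g^4 - 26*g^3 - 83*g^2 + 122*g + 168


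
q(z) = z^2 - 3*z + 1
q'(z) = 2*z - 3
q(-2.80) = 17.24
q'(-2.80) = -8.60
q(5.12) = 11.85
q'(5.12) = 7.24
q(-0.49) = 2.71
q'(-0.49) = -3.98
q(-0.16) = 1.51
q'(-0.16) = -3.32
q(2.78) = 0.39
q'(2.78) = 2.56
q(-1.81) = 9.71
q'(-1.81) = -6.62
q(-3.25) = 21.31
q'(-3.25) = -9.50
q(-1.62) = 8.48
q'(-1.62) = -6.24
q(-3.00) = 19.00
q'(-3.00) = -9.00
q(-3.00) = 19.00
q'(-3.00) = -9.00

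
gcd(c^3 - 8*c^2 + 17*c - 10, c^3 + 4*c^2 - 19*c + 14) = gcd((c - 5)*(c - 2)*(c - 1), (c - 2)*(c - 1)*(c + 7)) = c^2 - 3*c + 2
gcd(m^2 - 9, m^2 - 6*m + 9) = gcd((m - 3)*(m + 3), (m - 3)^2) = m - 3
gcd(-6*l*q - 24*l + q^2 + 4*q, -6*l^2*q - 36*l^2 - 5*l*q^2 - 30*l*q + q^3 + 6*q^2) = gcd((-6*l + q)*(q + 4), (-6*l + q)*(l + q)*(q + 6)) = -6*l + q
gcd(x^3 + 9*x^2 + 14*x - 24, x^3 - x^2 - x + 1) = x - 1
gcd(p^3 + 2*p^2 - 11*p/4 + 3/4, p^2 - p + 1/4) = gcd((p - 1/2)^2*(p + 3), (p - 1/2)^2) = p^2 - p + 1/4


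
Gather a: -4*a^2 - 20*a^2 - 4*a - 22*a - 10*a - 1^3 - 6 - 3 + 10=-24*a^2 - 36*a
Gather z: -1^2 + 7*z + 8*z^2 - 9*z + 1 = 8*z^2 - 2*z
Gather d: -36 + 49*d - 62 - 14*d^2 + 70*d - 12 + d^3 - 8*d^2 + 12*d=d^3 - 22*d^2 + 131*d - 110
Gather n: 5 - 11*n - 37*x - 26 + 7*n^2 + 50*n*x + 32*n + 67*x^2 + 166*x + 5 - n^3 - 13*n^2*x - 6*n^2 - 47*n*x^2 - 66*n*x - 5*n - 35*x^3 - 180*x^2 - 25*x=-n^3 + n^2*(1 - 13*x) + n*(-47*x^2 - 16*x + 16) - 35*x^3 - 113*x^2 + 104*x - 16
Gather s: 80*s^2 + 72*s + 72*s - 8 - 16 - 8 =80*s^2 + 144*s - 32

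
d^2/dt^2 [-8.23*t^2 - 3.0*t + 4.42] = -16.4600000000000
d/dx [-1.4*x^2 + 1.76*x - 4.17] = 1.76 - 2.8*x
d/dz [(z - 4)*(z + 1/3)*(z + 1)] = 3*z^2 - 16*z/3 - 5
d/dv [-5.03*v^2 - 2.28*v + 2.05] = -10.06*v - 2.28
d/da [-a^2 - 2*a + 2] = -2*a - 2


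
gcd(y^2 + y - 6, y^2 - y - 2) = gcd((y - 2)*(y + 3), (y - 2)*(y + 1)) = y - 2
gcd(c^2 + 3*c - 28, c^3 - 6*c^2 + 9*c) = 1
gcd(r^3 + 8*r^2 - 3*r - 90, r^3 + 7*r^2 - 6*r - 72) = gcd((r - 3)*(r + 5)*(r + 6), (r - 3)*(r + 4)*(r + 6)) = r^2 + 3*r - 18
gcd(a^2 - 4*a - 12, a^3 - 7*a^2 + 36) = a^2 - 4*a - 12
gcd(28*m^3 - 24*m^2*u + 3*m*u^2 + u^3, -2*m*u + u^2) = -2*m + u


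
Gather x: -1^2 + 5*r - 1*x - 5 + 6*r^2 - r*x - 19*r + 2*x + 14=6*r^2 - 14*r + x*(1 - r) + 8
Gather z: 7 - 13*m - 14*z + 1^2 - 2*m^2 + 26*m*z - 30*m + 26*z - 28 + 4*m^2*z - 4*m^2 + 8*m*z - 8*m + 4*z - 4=-6*m^2 - 51*m + z*(4*m^2 + 34*m + 16) - 24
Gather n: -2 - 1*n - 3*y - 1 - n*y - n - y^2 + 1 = n*(-y - 2) - y^2 - 3*y - 2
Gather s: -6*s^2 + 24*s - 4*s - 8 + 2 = -6*s^2 + 20*s - 6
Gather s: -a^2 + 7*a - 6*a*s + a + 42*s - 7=-a^2 + 8*a + s*(42 - 6*a) - 7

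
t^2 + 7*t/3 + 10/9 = (t + 2/3)*(t + 5/3)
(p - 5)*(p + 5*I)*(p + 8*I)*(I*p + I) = I*p^4 - 13*p^3 - 4*I*p^3 + 52*p^2 - 45*I*p^2 + 65*p + 160*I*p + 200*I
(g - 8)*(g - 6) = g^2 - 14*g + 48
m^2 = m^2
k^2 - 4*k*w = k*(k - 4*w)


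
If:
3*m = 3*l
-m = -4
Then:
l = 4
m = 4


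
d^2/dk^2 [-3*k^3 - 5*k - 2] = -18*k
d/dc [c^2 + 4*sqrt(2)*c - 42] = 2*c + 4*sqrt(2)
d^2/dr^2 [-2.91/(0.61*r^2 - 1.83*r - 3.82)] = (-2.165622*r^2 + 6.496866*r + 2.91*(1.22*r - 1.83)*(2.44*r - 3.66) + 13.561764)/(-0.61*r^2 + 1.83*r + 3.82)^3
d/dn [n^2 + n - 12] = 2*n + 1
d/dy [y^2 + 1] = 2*y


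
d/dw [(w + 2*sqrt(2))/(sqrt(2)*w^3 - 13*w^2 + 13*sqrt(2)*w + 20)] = (-2*sqrt(2)*w^3 + w^2 + 52*sqrt(2)*w - 32)/(2*w^6 - 26*sqrt(2)*w^5 + 221*w^4 - 298*sqrt(2)*w^3 - 182*w^2 + 520*sqrt(2)*w + 400)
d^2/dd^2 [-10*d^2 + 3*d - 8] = -20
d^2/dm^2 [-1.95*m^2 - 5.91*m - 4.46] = -3.90000000000000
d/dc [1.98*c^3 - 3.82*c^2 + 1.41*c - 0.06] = 5.94*c^2 - 7.64*c + 1.41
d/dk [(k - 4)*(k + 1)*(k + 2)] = 3*k^2 - 2*k - 10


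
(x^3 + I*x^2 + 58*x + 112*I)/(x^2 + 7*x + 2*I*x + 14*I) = (x^2 - I*x + 56)/(x + 7)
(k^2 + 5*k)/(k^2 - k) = (k + 5)/(k - 1)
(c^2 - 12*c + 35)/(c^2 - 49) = (c - 5)/(c + 7)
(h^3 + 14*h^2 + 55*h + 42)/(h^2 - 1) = (h^2 + 13*h + 42)/(h - 1)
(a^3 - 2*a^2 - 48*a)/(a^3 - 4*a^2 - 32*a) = (a + 6)/(a + 4)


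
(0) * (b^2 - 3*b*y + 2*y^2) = 0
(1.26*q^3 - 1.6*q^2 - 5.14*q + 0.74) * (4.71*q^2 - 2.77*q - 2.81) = 5.9346*q^5 - 11.0262*q^4 - 23.318*q^3 + 22.2192*q^2 + 12.3936*q - 2.0794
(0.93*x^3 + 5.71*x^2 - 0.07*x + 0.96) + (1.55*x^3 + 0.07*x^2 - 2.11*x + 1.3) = 2.48*x^3 + 5.78*x^2 - 2.18*x + 2.26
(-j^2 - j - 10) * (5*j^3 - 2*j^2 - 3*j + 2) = -5*j^5 - 3*j^4 - 45*j^3 + 21*j^2 + 28*j - 20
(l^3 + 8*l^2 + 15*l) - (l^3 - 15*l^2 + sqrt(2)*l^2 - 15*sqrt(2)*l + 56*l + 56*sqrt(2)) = -sqrt(2)*l^2 + 23*l^2 - 41*l + 15*sqrt(2)*l - 56*sqrt(2)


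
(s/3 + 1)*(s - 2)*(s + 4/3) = s^3/3 + 7*s^2/9 - 14*s/9 - 8/3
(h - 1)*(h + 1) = h^2 - 1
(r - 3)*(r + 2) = r^2 - r - 6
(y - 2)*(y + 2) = y^2 - 4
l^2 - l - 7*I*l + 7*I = (l - 1)*(l - 7*I)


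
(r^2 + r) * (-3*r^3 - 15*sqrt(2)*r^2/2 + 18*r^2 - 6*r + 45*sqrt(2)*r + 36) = -3*r^5 - 15*sqrt(2)*r^4/2 + 15*r^4 + 12*r^3 + 75*sqrt(2)*r^3/2 + 30*r^2 + 45*sqrt(2)*r^2 + 36*r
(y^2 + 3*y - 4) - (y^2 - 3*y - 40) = 6*y + 36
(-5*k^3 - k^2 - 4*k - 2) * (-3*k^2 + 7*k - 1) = 15*k^5 - 32*k^4 + 10*k^3 - 21*k^2 - 10*k + 2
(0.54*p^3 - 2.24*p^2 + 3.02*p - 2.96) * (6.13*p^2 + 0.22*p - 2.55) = 3.3102*p^5 - 13.6124*p^4 + 16.6428*p^3 - 11.7684*p^2 - 8.3522*p + 7.548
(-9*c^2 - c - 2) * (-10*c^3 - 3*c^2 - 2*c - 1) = 90*c^5 + 37*c^4 + 41*c^3 + 17*c^2 + 5*c + 2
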